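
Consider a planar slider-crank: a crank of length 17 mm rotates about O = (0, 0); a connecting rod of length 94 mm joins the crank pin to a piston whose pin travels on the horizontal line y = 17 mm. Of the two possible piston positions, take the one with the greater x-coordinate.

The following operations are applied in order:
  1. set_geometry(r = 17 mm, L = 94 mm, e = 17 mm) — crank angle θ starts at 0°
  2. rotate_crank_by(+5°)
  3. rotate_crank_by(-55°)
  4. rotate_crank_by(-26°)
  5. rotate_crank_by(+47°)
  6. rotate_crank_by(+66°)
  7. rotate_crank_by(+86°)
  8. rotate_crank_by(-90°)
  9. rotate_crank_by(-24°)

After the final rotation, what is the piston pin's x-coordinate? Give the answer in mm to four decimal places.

109.6904

set_geometry: r = 17 mm, L = 94 mm, e = 17 mm; θ ← 0°
rotate_crank_by(+5°): θ ← 0° +5° = 5°
rotate_crank_by(-55°): θ ← 5° -55° = -50°
rotate_crank_by(-26°): θ ← -50° -26° = -76°
rotate_crank_by(+47°): θ ← -76° +47° = -29°
rotate_crank_by(+66°): θ ← -29° +66° = 37°
rotate_crank_by(+86°): θ ← 37° +86° = 123°
rotate_crank_by(-90°): θ ← 123° -90° = 33°
rotate_crank_by(-24°): θ ← 33° -24° = 9°
crank pin P = (r cos θ, r sin θ) = (16.790702, 2.659386)
h = r sin θ − e = 2.659386 − 17 = -14.340614
x = r cos θ + √(L² − h²) = 16.790702 + √(8836.0 − 205.6532) = 16.790702 + 92.899660 = 109.690362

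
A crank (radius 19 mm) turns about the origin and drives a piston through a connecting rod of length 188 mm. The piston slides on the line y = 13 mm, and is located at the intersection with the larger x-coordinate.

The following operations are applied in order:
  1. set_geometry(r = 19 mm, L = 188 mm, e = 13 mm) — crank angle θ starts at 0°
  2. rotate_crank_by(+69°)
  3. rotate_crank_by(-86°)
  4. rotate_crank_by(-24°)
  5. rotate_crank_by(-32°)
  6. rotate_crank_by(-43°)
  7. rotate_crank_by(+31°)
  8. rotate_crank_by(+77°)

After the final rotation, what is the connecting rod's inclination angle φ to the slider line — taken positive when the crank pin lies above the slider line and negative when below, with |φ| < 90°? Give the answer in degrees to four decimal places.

-4.7733

set_geometry: r = 19 mm, L = 188 mm, e = 13 mm; θ ← 0°
rotate_crank_by(+69°): θ ← 0° +69° = 69°
rotate_crank_by(-86°): θ ← 69° -86° = -17°
rotate_crank_by(-24°): θ ← -17° -24° = -41°
rotate_crank_by(-32°): θ ← -41° -32° = -73°
rotate_crank_by(-43°): θ ← -73° -43° = -116°
rotate_crank_by(+31°): θ ← -116° +31° = -85°
rotate_crank_by(+77°): θ ← -85° +77° = -8°
crank pin P = (r cos θ, r sin θ) = (18.815093, -2.644289)
h = r sin θ − e = -2.644289 − 13 = -15.644289
sin φ = h / L = -15.644289 / 188 = -0.08321430
φ = arcsin(-0.08321430) = -4.773348°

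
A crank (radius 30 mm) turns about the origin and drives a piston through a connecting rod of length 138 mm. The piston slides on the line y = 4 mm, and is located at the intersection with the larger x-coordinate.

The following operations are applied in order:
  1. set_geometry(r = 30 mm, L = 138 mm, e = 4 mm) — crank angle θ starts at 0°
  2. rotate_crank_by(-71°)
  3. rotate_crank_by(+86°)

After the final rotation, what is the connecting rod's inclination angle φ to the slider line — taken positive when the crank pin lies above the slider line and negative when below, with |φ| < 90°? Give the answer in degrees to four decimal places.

1.5632

set_geometry: r = 30 mm, L = 138 mm, e = 4 mm; θ ← 0°
rotate_crank_by(-71°): θ ← 0° -71° = -71°
rotate_crank_by(+86°): θ ← -71° +86° = 15°
crank pin P = (r cos θ, r sin θ) = (28.977775, 7.764571)
h = r sin θ − e = 7.764571 − 4 = 3.764571
sin φ = h / L = 3.764571 / 138 = 0.02727950
φ = arcsin(0.02727950) = 1.563194°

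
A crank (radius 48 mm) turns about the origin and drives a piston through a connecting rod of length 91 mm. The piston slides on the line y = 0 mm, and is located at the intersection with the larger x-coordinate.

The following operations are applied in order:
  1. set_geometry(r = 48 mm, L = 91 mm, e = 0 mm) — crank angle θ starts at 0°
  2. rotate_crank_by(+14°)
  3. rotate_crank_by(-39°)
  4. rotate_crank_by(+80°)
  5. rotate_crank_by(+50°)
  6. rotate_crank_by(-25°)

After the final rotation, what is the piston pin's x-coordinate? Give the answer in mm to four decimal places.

set_geometry: r = 48 mm, L = 91 mm, e = 0 mm; θ ← 0°
rotate_crank_by(+14°): θ ← 0° +14° = 14°
rotate_crank_by(-39°): θ ← 14° -39° = -25°
rotate_crank_by(+80°): θ ← -25° +80° = 55°
rotate_crank_by(+50°): θ ← 55° +50° = 105°
rotate_crank_by(-25°): θ ← 105° -25° = 80°
crank pin P = (r cos θ, r sin θ) = (8.335113, 47.270772)
h = r sin θ − e = 47.270772 − 0 = 47.270772
x = r cos θ + √(L² − h²) = 8.335113 + √(8281.0 − 2234.5259) = 8.335113 + 77.759077 = 86.094190

86.0942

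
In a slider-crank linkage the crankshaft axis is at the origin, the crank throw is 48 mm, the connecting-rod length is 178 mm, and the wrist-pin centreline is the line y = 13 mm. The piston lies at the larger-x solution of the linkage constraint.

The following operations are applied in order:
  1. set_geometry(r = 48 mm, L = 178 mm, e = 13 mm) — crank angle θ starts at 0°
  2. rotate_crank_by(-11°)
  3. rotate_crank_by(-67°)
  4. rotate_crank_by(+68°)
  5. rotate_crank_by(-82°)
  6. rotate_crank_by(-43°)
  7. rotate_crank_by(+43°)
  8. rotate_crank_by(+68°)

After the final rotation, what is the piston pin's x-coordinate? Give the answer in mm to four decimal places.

set_geometry: r = 48 mm, L = 178 mm, e = 13 mm; θ ← 0°
rotate_crank_by(-11°): θ ← 0° -11° = -11°
rotate_crank_by(-67°): θ ← -11° -67° = -78°
rotate_crank_by(+68°): θ ← -78° +68° = -10°
rotate_crank_by(-82°): θ ← -10° -82° = -92°
rotate_crank_by(-43°): θ ← -92° -43° = -135°
rotate_crank_by(+43°): θ ← -135° +43° = -92°
rotate_crank_by(+68°): θ ← -92° +68° = -24°
crank pin P = (r cos θ, r sin θ) = (43.850182, -19.523359)
h = r sin θ − e = -19.523359 − 13 = -32.523359
x = r cos θ + √(L² − h²) = 43.850182 + √(31684.0 − 1057.7689) = 43.850182 + 175.003517 = 218.853699

218.8537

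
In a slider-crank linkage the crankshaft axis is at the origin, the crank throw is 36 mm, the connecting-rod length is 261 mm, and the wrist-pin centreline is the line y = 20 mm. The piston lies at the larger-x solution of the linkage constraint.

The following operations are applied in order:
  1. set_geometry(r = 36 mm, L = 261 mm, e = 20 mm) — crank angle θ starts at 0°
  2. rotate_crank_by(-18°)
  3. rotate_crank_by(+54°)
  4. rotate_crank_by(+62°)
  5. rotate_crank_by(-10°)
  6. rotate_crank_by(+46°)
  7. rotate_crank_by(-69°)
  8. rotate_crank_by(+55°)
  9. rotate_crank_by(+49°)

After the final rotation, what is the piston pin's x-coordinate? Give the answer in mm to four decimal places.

225.3309

set_geometry: r = 36 mm, L = 261 mm, e = 20 mm; θ ← 0°
rotate_crank_by(-18°): θ ← 0° -18° = -18°
rotate_crank_by(+54°): θ ← -18° +54° = 36°
rotate_crank_by(+62°): θ ← 36° +62° = 98°
rotate_crank_by(-10°): θ ← 98° -10° = 88°
rotate_crank_by(+46°): θ ← 88° +46° = 134°
rotate_crank_by(-69°): θ ← 134° -69° = 65°
rotate_crank_by(+55°): θ ← 65° +55° = 120°
rotate_crank_by(+49°): θ ← 120° +49° = 169°
crank pin P = (r cos θ, r sin θ) = (-35.338579, 6.869124)
h = r sin θ − e = 6.869124 − 20 = -13.130876
x = r cos θ + √(L² − h²) = -35.338579 + √(68121.0 − 172.4199) = -35.338579 + 260.669484 = 225.330906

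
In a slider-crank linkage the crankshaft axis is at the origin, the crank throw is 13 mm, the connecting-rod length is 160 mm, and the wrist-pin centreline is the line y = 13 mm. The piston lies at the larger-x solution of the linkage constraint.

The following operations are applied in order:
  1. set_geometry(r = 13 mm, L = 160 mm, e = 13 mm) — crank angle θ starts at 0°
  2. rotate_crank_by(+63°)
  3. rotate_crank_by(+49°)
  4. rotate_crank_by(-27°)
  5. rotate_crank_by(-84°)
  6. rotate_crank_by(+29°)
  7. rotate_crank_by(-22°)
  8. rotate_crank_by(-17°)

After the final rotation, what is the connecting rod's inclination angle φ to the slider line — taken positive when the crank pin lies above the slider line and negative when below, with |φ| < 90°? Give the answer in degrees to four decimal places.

set_geometry: r = 13 mm, L = 160 mm, e = 13 mm; θ ← 0°
rotate_crank_by(+63°): θ ← 0° +63° = 63°
rotate_crank_by(+49°): θ ← 63° +49° = 112°
rotate_crank_by(-27°): θ ← 112° -27° = 85°
rotate_crank_by(-84°): θ ← 85° -84° = 1°
rotate_crank_by(+29°): θ ← 1° +29° = 30°
rotate_crank_by(-22°): θ ← 30° -22° = 8°
rotate_crank_by(-17°): θ ← 8° -17° = -9°
crank pin P = (r cos θ, r sin θ) = (12.839948, -2.033648)
h = r sin θ − e = -2.033648 − 13 = -15.033648
sin φ = h / L = -15.033648 / 160 = -0.09396030
φ = arcsin(-0.09396030) = -5.391482°

-5.3915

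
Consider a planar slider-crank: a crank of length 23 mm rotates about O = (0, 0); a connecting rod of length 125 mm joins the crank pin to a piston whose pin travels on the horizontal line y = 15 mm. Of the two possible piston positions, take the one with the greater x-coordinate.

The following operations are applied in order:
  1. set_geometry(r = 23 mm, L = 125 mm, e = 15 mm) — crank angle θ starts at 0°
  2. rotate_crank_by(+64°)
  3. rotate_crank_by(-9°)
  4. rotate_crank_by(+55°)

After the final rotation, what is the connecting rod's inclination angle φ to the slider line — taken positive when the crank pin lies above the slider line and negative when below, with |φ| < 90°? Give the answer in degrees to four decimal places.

3.0326

set_geometry: r = 23 mm, L = 125 mm, e = 15 mm; θ ← 0°
rotate_crank_by(+64°): θ ← 0° +64° = 64°
rotate_crank_by(-9°): θ ← 64° -9° = 55°
rotate_crank_by(+55°): θ ← 55° +55° = 110°
crank pin P = (r cos θ, r sin θ) = (-7.866463, 21.612930)
h = r sin θ − e = 21.612930 − 15 = 6.612930
sin φ = h / L = 6.612930 / 125 = 0.05290344
φ = arcsin(0.05290344) = 3.032560°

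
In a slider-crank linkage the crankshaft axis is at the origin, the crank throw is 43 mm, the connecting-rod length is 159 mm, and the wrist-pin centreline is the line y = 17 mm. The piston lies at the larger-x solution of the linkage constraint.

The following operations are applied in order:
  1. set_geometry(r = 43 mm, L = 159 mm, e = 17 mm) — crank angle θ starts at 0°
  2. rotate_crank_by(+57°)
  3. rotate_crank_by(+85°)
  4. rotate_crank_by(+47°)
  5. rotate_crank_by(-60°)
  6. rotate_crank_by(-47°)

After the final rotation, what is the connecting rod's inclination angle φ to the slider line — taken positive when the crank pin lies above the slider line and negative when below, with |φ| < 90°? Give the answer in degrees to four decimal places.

set_geometry: r = 43 mm, L = 159 mm, e = 17 mm; θ ← 0°
rotate_crank_by(+57°): θ ← 0° +57° = 57°
rotate_crank_by(+85°): θ ← 57° +85° = 142°
rotate_crank_by(+47°): θ ← 142° +47° = 189°
rotate_crank_by(-60°): θ ← 189° -60° = 129°
rotate_crank_by(-47°): θ ← 129° -47° = 82°
crank pin P = (r cos θ, r sin θ) = (5.984443, 42.581527)
h = r sin θ − e = 42.581527 − 17 = 25.581527
sin φ = h / L = 25.581527 / 159 = 0.16089011
φ = arcsin(0.16089011) = 9.258565°

9.2586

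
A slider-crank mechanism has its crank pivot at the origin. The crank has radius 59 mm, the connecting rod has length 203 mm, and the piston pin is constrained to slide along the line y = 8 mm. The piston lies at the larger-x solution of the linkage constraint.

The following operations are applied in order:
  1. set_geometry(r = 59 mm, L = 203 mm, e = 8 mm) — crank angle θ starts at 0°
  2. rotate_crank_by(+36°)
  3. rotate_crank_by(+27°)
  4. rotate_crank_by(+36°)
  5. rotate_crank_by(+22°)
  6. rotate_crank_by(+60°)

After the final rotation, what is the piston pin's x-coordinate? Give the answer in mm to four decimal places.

set_geometry: r = 59 mm, L = 203 mm, e = 8 mm; θ ← 0°
rotate_crank_by(+36°): θ ← 0° +36° = 36°
rotate_crank_by(+27°): θ ← 36° +27° = 63°
rotate_crank_by(+36°): θ ← 63° +36° = 99°
rotate_crank_by(+22°): θ ← 99° +22° = 121°
rotate_crank_by(+60°): θ ← 121° +60° = 181°
crank pin P = (r cos θ, r sin θ) = (-58.991014, -1.029692)
h = r sin θ − e = -1.029692 − 8 = -9.029692
x = r cos θ + √(L² − h²) = -58.991014 + √(41209.0 − 81.5353) = -58.991014 + 202.799075 = 143.808061

143.8081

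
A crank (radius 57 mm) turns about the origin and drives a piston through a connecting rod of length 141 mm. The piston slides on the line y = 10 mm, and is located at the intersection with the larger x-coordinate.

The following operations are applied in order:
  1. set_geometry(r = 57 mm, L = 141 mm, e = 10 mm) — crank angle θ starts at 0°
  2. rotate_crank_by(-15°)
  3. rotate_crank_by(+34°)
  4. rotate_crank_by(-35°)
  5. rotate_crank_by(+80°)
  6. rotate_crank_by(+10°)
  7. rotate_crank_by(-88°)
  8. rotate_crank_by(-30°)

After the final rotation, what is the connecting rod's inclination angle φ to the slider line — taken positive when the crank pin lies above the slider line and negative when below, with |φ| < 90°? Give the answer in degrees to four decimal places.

-20.5939

set_geometry: r = 57 mm, L = 141 mm, e = 10 mm; θ ← 0°
rotate_crank_by(-15°): θ ← 0° -15° = -15°
rotate_crank_by(+34°): θ ← -15° +34° = 19°
rotate_crank_by(-35°): θ ← 19° -35° = -16°
rotate_crank_by(+80°): θ ← -16° +80° = 64°
rotate_crank_by(+10°): θ ← 64° +10° = 74°
rotate_crank_by(-88°): θ ← 74° -88° = -14°
rotate_crank_by(-30°): θ ← -14° -30° = -44°
crank pin P = (r cos θ, r sin θ) = (41.002369, -39.595527)
h = r sin θ − e = -39.595527 − 10 = -49.595527
sin φ = h / L = -49.595527 / 141 = -0.35174133
φ = arcsin(-0.35174133) = -20.593859°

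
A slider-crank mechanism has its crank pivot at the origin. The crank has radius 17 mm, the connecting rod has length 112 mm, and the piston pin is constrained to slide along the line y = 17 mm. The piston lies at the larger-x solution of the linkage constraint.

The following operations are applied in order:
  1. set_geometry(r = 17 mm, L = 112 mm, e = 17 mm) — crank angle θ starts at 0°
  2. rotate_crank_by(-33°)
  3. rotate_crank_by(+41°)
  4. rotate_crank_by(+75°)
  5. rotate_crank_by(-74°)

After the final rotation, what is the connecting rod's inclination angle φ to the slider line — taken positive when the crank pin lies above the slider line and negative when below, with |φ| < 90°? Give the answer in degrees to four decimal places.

set_geometry: r = 17 mm, L = 112 mm, e = 17 mm; θ ← 0°
rotate_crank_by(-33°): θ ← 0° -33° = -33°
rotate_crank_by(+41°): θ ← -33° +41° = 8°
rotate_crank_by(+75°): θ ← 8° +75° = 83°
rotate_crank_by(-74°): θ ← 83° -74° = 9°
crank pin P = (r cos θ, r sin θ) = (16.790702, 2.659386)
h = r sin θ − e = 2.659386 − 17 = -14.340614
sin φ = h / L = -14.340614 / 112 = -0.12804120
φ = arcsin(-0.12804120) = -7.356415°

-7.3564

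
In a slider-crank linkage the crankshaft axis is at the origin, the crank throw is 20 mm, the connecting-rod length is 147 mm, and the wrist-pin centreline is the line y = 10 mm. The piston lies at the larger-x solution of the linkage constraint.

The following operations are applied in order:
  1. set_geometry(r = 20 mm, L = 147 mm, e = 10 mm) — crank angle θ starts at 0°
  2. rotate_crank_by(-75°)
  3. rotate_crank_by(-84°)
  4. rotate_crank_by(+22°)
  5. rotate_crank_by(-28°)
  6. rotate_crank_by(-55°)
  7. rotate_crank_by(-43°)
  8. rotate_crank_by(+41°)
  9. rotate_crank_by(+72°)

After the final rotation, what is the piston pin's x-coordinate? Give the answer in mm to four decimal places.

set_geometry: r = 20 mm, L = 147 mm, e = 10 mm; θ ← 0°
rotate_crank_by(-75°): θ ← 0° -75° = -75°
rotate_crank_by(-84°): θ ← -75° -84° = -159°
rotate_crank_by(+22°): θ ← -159° +22° = -137°
rotate_crank_by(-28°): θ ← -137° -28° = -165°
rotate_crank_by(-55°): θ ← -165° -55° = -220°
rotate_crank_by(-43°): θ ← -220° -43° = -263°
rotate_crank_by(+41°): θ ← -263° +41° = -222°
rotate_crank_by(+72°): θ ← -222° +72° = -150°
crank pin P = (r cos θ, r sin θ) = (-17.320508, -10.000000)
h = r sin θ − e = -10.000000 − 10 = -20.000000
x = r cos θ + √(L² − h²) = -17.320508 + √(21609.0 − 400.0000) = -17.320508 + 145.633101 = 128.312593

128.3126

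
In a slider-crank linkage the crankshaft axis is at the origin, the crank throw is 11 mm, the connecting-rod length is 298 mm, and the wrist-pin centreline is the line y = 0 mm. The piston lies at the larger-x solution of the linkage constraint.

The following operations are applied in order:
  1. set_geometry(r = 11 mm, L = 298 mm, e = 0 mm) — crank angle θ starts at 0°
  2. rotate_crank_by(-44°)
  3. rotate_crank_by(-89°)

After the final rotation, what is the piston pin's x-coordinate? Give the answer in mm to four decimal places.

set_geometry: r = 11 mm, L = 298 mm, e = 0 mm; θ ← 0°
rotate_crank_by(-44°): θ ← 0° -44° = -44°
rotate_crank_by(-89°): θ ← -44° -89° = -133°
crank pin P = (r cos θ, r sin θ) = (-7.501982, -8.044891)
h = r sin θ − e = -8.044891 − 0 = -8.044891
x = r cos θ + √(L² − h²) = -7.501982 + √(88804.0 − 64.7203) = -7.501982 + 297.891389 = 290.389407

290.3894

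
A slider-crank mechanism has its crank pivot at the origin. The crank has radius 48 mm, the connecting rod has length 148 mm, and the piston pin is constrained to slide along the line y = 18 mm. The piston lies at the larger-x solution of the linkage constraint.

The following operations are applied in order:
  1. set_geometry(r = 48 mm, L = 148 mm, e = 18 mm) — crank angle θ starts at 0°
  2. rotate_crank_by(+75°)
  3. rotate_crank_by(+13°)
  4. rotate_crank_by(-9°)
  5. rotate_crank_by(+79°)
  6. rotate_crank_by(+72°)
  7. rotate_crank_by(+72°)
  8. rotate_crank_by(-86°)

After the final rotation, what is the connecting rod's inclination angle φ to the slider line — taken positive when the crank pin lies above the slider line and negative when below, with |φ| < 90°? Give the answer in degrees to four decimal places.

set_geometry: r = 48 mm, L = 148 mm, e = 18 mm; θ ← 0°
rotate_crank_by(+75°): θ ← 0° +75° = 75°
rotate_crank_by(+13°): θ ← 75° +13° = 88°
rotate_crank_by(-9°): θ ← 88° -9° = 79°
rotate_crank_by(+79°): θ ← 79° +79° = 158°
rotate_crank_by(+72°): θ ← 158° +72° = 230°
rotate_crank_by(+72°): θ ← 230° +72° = 302°
rotate_crank_by(-86°): θ ← 302° -86° = 216°
crank pin P = (r cos θ, r sin θ) = (-38.832816, -28.213692)
h = r sin θ − e = -28.213692 − 18 = -46.213692
sin φ = h / L = -46.213692 / 148 = -0.31225468
φ = arcsin(-0.31225468) = -18.195160°

-18.1952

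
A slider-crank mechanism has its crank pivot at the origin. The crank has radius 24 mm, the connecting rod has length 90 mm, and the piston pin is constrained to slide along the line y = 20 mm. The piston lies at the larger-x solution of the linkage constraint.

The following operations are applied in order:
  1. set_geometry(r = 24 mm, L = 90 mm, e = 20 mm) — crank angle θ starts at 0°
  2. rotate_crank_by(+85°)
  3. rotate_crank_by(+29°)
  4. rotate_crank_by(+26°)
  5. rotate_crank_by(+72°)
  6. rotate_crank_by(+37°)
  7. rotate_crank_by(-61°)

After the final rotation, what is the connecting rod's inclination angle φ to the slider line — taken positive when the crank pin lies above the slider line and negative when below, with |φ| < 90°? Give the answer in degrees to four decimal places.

-15.0306

set_geometry: r = 24 mm, L = 90 mm, e = 20 mm; θ ← 0°
rotate_crank_by(+85°): θ ← 0° +85° = 85°
rotate_crank_by(+29°): θ ← 85° +29° = 114°
rotate_crank_by(+26°): θ ← 114° +26° = 140°
rotate_crank_by(+72°): θ ← 140° +72° = 212°
rotate_crank_by(+37°): θ ← 212° +37° = 249°
rotate_crank_by(-61°): θ ← 249° -61° = 188°
crank pin P = (r cos θ, r sin θ) = (-23.766434, -3.340154)
h = r sin θ − e = -3.340154 − 20 = -23.340154
sin φ = h / L = -23.340154 / 90 = -0.25933505
φ = arcsin(-0.25933505) = -15.030610°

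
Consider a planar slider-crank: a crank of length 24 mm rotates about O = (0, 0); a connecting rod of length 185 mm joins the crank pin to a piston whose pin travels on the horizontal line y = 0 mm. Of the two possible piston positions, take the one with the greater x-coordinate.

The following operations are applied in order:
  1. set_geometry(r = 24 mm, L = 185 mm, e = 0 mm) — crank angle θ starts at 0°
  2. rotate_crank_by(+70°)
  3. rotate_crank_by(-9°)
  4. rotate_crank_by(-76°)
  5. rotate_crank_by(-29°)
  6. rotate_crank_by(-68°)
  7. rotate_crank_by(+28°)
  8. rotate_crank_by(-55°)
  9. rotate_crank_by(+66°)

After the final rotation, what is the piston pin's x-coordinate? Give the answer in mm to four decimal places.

set_geometry: r = 24 mm, L = 185 mm, e = 0 mm; θ ← 0°
rotate_crank_by(+70°): θ ← 0° +70° = 70°
rotate_crank_by(-9°): θ ← 70° -9° = 61°
rotate_crank_by(-76°): θ ← 61° -76° = -15°
rotate_crank_by(-29°): θ ← -15° -29° = -44°
rotate_crank_by(-68°): θ ← -44° -68° = -112°
rotate_crank_by(+28°): θ ← -112° +28° = -84°
rotate_crank_by(-55°): θ ← -84° -55° = -139°
rotate_crank_by(+66°): θ ← -139° +66° = -73°
crank pin P = (r cos θ, r sin θ) = (7.016921, -22.951314)
h = r sin θ − e = -22.951314 − 0 = -22.951314
x = r cos θ + √(L² − h²) = 7.016921 + √(34225.0 − 526.7628) = 7.016921 + 183.570796 = 190.587717

190.5877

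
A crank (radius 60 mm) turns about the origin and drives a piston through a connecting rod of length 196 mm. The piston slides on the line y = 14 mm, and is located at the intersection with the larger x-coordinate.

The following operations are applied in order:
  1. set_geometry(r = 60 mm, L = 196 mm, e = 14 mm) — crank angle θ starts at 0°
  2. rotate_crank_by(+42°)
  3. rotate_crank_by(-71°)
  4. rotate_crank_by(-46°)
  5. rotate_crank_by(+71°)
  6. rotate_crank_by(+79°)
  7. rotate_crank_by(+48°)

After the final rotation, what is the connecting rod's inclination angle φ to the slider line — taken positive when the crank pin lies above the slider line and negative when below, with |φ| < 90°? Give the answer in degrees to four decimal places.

10.6791

set_geometry: r = 60 mm, L = 196 mm, e = 14 mm; θ ← 0°
rotate_crank_by(+42°): θ ← 0° +42° = 42°
rotate_crank_by(-71°): θ ← 42° -71° = -29°
rotate_crank_by(-46°): θ ← -29° -46° = -75°
rotate_crank_by(+71°): θ ← -75° +71° = -4°
rotate_crank_by(+79°): θ ← -4° +79° = 75°
rotate_crank_by(+48°): θ ← 75° +48° = 123°
crank pin P = (r cos θ, r sin θ) = (-32.678342, 50.320234)
h = r sin θ − e = 50.320234 − 14 = 36.320234
sin φ = h / L = 36.320234 / 196 = 0.18530732
φ = arcsin(0.18530732) = 10.679050°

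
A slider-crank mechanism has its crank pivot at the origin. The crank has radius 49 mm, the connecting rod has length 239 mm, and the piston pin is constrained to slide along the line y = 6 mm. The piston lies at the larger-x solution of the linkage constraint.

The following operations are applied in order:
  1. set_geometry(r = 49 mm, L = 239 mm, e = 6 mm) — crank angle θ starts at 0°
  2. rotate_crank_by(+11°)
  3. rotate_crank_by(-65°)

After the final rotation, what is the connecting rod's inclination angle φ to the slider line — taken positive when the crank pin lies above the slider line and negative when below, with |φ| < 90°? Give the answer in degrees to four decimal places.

set_geometry: r = 49 mm, L = 239 mm, e = 6 mm; θ ← 0°
rotate_crank_by(+11°): θ ← 0° +11° = 11°
rotate_crank_by(-65°): θ ← 11° -65° = -54°
crank pin P = (r cos θ, r sin θ) = (28.801477, -39.641833)
h = r sin θ − e = -39.641833 − 6 = -45.641833
sin φ = h / L = -45.641833 / 239 = -0.19097001
φ = arcsin(-0.19097001) = -11.009398°

-11.0094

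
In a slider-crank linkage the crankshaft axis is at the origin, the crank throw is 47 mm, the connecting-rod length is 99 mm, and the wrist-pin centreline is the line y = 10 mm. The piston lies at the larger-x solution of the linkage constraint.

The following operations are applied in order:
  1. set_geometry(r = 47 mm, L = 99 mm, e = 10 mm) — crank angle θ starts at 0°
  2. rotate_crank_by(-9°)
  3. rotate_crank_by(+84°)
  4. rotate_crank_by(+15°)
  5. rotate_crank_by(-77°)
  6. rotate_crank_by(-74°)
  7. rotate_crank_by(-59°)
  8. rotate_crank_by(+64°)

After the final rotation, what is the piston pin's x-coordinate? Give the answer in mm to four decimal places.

set_geometry: r = 47 mm, L = 99 mm, e = 10 mm; θ ← 0°
rotate_crank_by(-9°): θ ← 0° -9° = -9°
rotate_crank_by(+84°): θ ← -9° +84° = 75°
rotate_crank_by(+15°): θ ← 75° +15° = 90°
rotate_crank_by(-77°): θ ← 90° -77° = 13°
rotate_crank_by(-74°): θ ← 13° -74° = -61°
rotate_crank_by(-59°): θ ← -61° -59° = -120°
rotate_crank_by(+64°): θ ← -120° +64° = -56°
crank pin P = (r cos θ, r sin θ) = (26.282066, -38.964766)
h = r sin θ − e = -38.964766 − 10 = -48.964766
x = r cos θ + √(L² − h²) = 26.282066 + √(9801.0 − 2397.5483) = 26.282066 + 86.043313 = 112.325379

112.3254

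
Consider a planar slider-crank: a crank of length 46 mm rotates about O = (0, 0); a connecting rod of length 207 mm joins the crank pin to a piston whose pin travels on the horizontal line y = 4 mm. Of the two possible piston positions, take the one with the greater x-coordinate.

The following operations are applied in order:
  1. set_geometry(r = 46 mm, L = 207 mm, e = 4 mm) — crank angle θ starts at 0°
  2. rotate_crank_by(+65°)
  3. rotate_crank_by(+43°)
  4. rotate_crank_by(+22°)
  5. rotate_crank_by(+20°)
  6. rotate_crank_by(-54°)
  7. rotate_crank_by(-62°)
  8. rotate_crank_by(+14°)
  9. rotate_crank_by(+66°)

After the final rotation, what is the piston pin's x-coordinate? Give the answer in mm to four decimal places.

184.7680

set_geometry: r = 46 mm, L = 207 mm, e = 4 mm; θ ← 0°
rotate_crank_by(+65°): θ ← 0° +65° = 65°
rotate_crank_by(+43°): θ ← 65° +43° = 108°
rotate_crank_by(+22°): θ ← 108° +22° = 130°
rotate_crank_by(+20°): θ ← 130° +20° = 150°
rotate_crank_by(-54°): θ ← 150° -54° = 96°
rotate_crank_by(-62°): θ ← 96° -62° = 34°
rotate_crank_by(+14°): θ ← 34° +14° = 48°
rotate_crank_by(+66°): θ ← 48° +66° = 114°
crank pin P = (r cos θ, r sin θ) = (-18.709886, 42.023091)
h = r sin θ − e = 42.023091 − 4 = 38.023091
x = r cos θ + √(L² − h²) = -18.709886 + √(42849.0 − 1445.7555) = -18.709886 + 203.477872 = 184.767987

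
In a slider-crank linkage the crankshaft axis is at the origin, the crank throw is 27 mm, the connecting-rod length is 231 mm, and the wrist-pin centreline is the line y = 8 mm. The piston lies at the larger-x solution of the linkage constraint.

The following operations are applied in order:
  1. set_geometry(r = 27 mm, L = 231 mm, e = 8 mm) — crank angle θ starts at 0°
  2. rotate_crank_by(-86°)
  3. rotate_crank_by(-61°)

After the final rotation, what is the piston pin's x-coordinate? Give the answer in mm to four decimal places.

207.2373

set_geometry: r = 27 mm, L = 231 mm, e = 8 mm; θ ← 0°
rotate_crank_by(-86°): θ ← 0° -86° = -86°
rotate_crank_by(-61°): θ ← -86° -61° = -147°
crank pin P = (r cos θ, r sin θ) = (-22.644105, -14.705254)
h = r sin θ − e = -14.705254 − 8 = -22.705254
x = r cos θ + √(L² − h²) = -22.644105 + √(53361.0 − 515.5286) = -22.644105 + 229.881429 = 207.237324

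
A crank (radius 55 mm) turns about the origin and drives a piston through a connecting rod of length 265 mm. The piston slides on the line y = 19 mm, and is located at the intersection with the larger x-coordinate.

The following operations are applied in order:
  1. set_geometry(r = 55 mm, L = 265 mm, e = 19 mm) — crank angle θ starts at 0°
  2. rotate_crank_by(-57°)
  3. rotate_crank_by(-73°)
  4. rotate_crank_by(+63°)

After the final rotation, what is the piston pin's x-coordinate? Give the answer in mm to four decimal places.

277.1794

set_geometry: r = 55 mm, L = 265 mm, e = 19 mm; θ ← 0°
rotate_crank_by(-57°): θ ← 0° -57° = -57°
rotate_crank_by(-73°): θ ← -57° -73° = -130°
rotate_crank_by(+63°): θ ← -130° +63° = -67°
crank pin P = (r cos θ, r sin θ) = (21.490212, -50.627767)
h = r sin θ − e = -50.627767 − 19 = -69.627767
x = r cos θ + √(L² − h²) = 21.490212 + √(70225.0 − 4848.0259) = 21.490212 + 255.689214 = 277.179426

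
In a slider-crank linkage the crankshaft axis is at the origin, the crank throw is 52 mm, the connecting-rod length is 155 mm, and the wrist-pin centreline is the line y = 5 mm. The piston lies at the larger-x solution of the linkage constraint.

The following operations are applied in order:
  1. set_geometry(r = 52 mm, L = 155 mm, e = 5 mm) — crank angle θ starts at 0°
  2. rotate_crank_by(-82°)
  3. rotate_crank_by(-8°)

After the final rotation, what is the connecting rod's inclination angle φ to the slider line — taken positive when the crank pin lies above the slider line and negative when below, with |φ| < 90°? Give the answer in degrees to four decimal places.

-21.5764

set_geometry: r = 52 mm, L = 155 mm, e = 5 mm; θ ← 0°
rotate_crank_by(-82°): θ ← 0° -82° = -82°
rotate_crank_by(-8°): θ ← -82° -8° = -90°
crank pin P = (r cos θ, r sin θ) = (0.000000, -52.000000)
h = r sin θ − e = -52.000000 − 5 = -57.000000
sin φ = h / L = -57.000000 / 155 = -0.36774194
φ = arcsin(-0.36774194) = -21.576424°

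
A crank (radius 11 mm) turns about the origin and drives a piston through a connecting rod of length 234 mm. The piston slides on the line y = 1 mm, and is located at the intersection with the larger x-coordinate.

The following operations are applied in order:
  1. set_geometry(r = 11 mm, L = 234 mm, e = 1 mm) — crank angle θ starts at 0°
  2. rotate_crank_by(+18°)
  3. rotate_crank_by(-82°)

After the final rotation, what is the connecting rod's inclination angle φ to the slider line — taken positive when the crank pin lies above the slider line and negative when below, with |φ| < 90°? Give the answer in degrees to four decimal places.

set_geometry: r = 11 mm, L = 234 mm, e = 1 mm; θ ← 0°
rotate_crank_by(+18°): θ ← 0° +18° = 18°
rotate_crank_by(-82°): θ ← 18° -82° = -64°
crank pin P = (r cos θ, r sin θ) = (4.822083, -9.886735)
h = r sin θ − e = -9.886735 − 1 = -10.886735
sin φ = h / L = -10.886735 / 234 = -0.04652451
φ = arcsin(-0.04652451) = -2.666620°

-2.6666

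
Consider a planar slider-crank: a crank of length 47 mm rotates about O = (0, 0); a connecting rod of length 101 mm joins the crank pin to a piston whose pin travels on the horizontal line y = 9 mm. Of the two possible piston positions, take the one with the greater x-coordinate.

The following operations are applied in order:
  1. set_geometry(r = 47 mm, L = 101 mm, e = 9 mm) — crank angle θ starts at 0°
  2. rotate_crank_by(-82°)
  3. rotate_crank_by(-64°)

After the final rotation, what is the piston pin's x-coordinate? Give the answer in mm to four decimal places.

55.6723

set_geometry: r = 47 mm, L = 101 mm, e = 9 mm; θ ← 0°
rotate_crank_by(-82°): θ ← 0° -82° = -82°
rotate_crank_by(-64°): θ ← -82° -64° = -146°
crank pin P = (r cos θ, r sin θ) = (-38.964766, -26.282066)
h = r sin θ − e = -26.282066 − 9 = -35.282066
x = r cos θ + √(L² − h²) = -38.964766 + √(10201.0 − 1244.8242) = -38.964766 + 94.637074 = 55.672308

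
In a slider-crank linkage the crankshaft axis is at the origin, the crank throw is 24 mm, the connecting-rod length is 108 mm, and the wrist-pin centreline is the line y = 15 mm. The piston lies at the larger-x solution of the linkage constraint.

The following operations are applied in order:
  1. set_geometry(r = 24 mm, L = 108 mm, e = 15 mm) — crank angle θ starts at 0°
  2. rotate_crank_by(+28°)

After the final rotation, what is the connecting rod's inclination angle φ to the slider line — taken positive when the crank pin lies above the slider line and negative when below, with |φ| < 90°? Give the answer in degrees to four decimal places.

set_geometry: r = 24 mm, L = 108 mm, e = 15 mm; θ ← 0°
rotate_crank_by(+28°): θ ← 0° +28° = 28°
crank pin P = (r cos θ, r sin θ) = (21.190742, 11.267318)
h = r sin θ − e = 11.267318 − 15 = -3.732682
sin φ = h / L = -3.732682 / 108 = -0.03456187
φ = arcsin(-0.03456187) = -1.980644°

-1.9806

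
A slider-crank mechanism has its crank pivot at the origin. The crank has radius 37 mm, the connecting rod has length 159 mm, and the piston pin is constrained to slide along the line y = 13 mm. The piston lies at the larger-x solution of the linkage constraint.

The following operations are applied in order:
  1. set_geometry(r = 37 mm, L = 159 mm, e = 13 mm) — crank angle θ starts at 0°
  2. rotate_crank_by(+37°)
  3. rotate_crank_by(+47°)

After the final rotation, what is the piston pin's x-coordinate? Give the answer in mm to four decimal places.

set_geometry: r = 37 mm, L = 159 mm, e = 13 mm; θ ← 0°
rotate_crank_by(+37°): θ ← 0° +37° = 37°
rotate_crank_by(+47°): θ ← 37° +47° = 84°
crank pin P = (r cos θ, r sin θ) = (3.867553, 36.797310)
h = r sin θ − e = 36.797310 − 13 = 23.797310
x = r cos θ + √(L² − h²) = 3.867553 + √(25281.0 − 566.3120) = 3.867553 + 157.209058 = 161.076612

161.0766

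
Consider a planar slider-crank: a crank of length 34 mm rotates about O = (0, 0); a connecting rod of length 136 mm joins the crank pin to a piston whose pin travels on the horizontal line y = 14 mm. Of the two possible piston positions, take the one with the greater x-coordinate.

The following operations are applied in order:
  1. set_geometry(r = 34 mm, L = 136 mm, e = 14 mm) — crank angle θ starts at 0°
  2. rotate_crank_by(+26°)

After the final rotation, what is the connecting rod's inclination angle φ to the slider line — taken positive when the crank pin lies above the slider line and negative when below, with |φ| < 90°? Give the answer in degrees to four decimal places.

set_geometry: r = 34 mm, L = 136 mm, e = 14 mm; θ ← 0°
rotate_crank_by(+26°): θ ← 0° +26° = 26°
crank pin P = (r cos θ, r sin θ) = (30.558998, 14.904619)
h = r sin θ − e = 14.904619 − 14 = 0.904619
sin φ = h / L = 0.904619 / 136 = 0.00665161
φ = arcsin(0.00665161) = 0.381112°

0.3811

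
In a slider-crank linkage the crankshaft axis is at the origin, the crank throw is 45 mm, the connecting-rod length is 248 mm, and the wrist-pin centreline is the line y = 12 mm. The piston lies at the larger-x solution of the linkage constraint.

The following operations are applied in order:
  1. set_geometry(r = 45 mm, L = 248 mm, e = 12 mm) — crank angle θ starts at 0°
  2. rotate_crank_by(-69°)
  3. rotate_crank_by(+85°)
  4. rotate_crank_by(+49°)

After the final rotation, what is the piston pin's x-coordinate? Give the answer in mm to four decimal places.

set_geometry: r = 45 mm, L = 248 mm, e = 12 mm; θ ← 0°
rotate_crank_by(-69°): θ ← 0° -69° = -69°
rotate_crank_by(+85°): θ ← -69° +85° = 16°
rotate_crank_by(+49°): θ ← 16° +49° = 65°
crank pin P = (r cos θ, r sin θ) = (19.017822, 40.783850)
h = r sin θ − e = 40.783850 − 12 = 28.783850
x = r cos θ + √(L² − h²) = 19.017822 + √(61504.0 − 828.5100) = 19.017822 + 246.323953 = 265.341775

265.3418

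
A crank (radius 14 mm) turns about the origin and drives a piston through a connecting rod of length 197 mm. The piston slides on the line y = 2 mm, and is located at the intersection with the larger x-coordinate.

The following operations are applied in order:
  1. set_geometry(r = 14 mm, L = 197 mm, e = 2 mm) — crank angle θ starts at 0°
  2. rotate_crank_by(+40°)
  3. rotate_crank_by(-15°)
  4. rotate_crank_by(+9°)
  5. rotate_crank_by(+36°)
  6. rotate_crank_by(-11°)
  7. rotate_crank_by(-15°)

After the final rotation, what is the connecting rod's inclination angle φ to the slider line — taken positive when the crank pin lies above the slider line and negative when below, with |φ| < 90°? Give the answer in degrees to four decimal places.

2.2474

set_geometry: r = 14 mm, L = 197 mm, e = 2 mm; θ ← 0°
rotate_crank_by(+40°): θ ← 0° +40° = 40°
rotate_crank_by(-15°): θ ← 40° -15° = 25°
rotate_crank_by(+9°): θ ← 25° +9° = 34°
rotate_crank_by(+36°): θ ← 34° +36° = 70°
rotate_crank_by(-11°): θ ← 70° -11° = 59°
rotate_crank_by(-15°): θ ← 59° -15° = 44°
crank pin P = (r cos θ, r sin θ) = (10.070757, 9.725217)
h = r sin θ − e = 9.725217 − 2 = 7.725217
sin φ = h / L = 7.725217 / 197 = 0.03921430
φ = arcsin(0.03921430) = 2.247390°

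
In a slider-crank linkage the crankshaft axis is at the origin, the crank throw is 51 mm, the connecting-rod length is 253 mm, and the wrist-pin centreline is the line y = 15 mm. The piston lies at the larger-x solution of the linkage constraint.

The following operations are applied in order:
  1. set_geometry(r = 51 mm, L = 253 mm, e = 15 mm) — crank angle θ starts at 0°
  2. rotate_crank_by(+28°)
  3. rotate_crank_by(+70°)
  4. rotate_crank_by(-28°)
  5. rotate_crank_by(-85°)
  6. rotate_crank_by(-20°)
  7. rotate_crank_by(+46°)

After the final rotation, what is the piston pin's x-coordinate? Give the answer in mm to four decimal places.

set_geometry: r = 51 mm, L = 253 mm, e = 15 mm; θ ← 0°
rotate_crank_by(+28°): θ ← 0° +28° = 28°
rotate_crank_by(+70°): θ ← 28° +70° = 98°
rotate_crank_by(-28°): θ ← 98° -28° = 70°
rotate_crank_by(-85°): θ ← 70° -85° = -15°
rotate_crank_by(-20°): θ ← -15° -20° = -35°
rotate_crank_by(+46°): θ ← -35° +46° = 11°
crank pin P = (r cos θ, r sin θ) = (50.062986, 9.731259)
h = r sin θ − e = 9.731259 − 15 = -5.268741
x = r cos θ + √(L² − h²) = 50.062986 + √(64009.0 − 27.7596) = 50.062986 + 252.945133 = 303.008119

303.0081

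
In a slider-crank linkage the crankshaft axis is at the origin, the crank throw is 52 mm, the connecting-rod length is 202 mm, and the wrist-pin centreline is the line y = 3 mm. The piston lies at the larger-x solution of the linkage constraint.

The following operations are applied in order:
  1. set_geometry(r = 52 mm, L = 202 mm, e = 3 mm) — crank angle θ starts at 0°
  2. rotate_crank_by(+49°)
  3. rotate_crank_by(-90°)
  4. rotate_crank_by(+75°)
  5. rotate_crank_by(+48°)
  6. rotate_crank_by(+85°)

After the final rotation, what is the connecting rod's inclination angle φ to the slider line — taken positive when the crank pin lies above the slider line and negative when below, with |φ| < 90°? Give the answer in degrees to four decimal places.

2.4677

set_geometry: r = 52 mm, L = 202 mm, e = 3 mm; θ ← 0°
rotate_crank_by(+49°): θ ← 0° +49° = 49°
rotate_crank_by(-90°): θ ← 49° -90° = -41°
rotate_crank_by(+75°): θ ← -41° +75° = 34°
rotate_crank_by(+48°): θ ← 34° +48° = 82°
rotate_crank_by(+85°): θ ← 82° +85° = 167°
crank pin P = (r cos θ, r sin θ) = (-50.667243, 11.697455)
h = r sin θ − e = 11.697455 − 3 = 8.697455
sin φ = h / L = 8.697455 / 202 = 0.04305671
φ = arcsin(0.04305671) = 2.467730°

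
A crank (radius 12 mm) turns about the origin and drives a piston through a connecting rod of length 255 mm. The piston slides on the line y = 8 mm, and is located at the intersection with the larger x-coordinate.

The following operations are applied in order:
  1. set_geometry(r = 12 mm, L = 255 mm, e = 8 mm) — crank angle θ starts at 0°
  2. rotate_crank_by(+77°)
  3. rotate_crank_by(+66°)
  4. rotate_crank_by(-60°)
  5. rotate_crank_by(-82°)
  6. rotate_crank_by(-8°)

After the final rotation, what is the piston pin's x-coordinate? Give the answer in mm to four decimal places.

266.7349

set_geometry: r = 12 mm, L = 255 mm, e = 8 mm; θ ← 0°
rotate_crank_by(+77°): θ ← 0° +77° = 77°
rotate_crank_by(+66°): θ ← 77° +66° = 143°
rotate_crank_by(-60°): θ ← 143° -60° = 83°
rotate_crank_by(-82°): θ ← 83° -82° = 1°
rotate_crank_by(-8°): θ ← 1° -8° = -7°
crank pin P = (r cos θ, r sin θ) = (11.910554, -1.462432)
h = r sin θ − e = -1.462432 − 8 = -9.462432
x = r cos θ + √(L² − h²) = 11.910554 + √(65025.0 − 89.5376) = 11.910554 + 254.824376 = 266.734929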